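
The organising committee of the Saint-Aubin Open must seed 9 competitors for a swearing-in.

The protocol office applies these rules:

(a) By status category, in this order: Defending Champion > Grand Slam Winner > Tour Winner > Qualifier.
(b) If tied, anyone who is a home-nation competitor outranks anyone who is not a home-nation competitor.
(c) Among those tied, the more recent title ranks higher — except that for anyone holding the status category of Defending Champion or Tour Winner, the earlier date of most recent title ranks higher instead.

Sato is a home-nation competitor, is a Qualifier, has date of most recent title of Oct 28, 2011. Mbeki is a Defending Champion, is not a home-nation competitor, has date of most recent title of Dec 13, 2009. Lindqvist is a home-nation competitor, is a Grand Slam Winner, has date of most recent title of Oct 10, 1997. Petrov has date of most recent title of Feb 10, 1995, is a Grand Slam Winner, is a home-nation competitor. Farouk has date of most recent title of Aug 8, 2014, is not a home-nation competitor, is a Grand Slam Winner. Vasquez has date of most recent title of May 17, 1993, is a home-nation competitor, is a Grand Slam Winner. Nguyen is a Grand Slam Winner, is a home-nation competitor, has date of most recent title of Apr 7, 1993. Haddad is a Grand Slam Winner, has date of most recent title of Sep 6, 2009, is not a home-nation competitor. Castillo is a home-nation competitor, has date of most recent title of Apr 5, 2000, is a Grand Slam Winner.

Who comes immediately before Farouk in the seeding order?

By status category: Mbeki (Defending Champion); then Castillo, Lindqvist, Petrov, Vasquez, Nguyen, Farouk and Haddad (Grand Slam Winner); then Sato (Qualifier).
Among Castillo, Lindqvist, Petrov, Vasquez, Nguyen, Farouk and Haddad, a home-nation competitor before not a home-nation competitor: Castillo, Lindqvist, Petrov, Vasquez and Nguyen (a home-nation competitor) before Farouk and Haddad (not a home-nation competitor).
Among Castillo, Lindqvist, Petrov, Vasquez and Nguyen, by date of most recent title (later first): Castillo (Apr 5, 2000) before Lindqvist (Oct 10, 1997) before Petrov (Feb 10, 1995) before Vasquez (May 17, 1993) before Nguyen (Apr 7, 1993).
Among Farouk and Haddad, by date of most recent title (later first): Farouk (Aug 8, 2014) before Haddad (Sep 6, 2009).
Order: Mbeki, Castillo, Lindqvist, Petrov, Vasquez, Nguyen, Farouk, Haddad, Sato.

Nguyen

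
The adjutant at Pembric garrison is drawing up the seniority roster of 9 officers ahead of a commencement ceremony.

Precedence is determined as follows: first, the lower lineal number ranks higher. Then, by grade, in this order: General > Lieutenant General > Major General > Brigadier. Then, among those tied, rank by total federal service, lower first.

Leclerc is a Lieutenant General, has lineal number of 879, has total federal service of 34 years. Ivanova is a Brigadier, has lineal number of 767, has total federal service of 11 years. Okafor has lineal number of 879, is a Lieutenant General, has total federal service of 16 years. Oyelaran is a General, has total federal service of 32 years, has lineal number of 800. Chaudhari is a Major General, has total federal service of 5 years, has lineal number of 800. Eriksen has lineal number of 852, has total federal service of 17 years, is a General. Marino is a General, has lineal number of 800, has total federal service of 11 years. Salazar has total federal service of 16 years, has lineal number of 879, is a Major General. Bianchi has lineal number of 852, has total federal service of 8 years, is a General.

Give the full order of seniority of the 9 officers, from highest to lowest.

Ivanova, Marino, Oyelaran, Chaudhari, Bianchi, Eriksen, Okafor, Leclerc, Salazar

By lineal number (lower first): Ivanova (767); then Marino, Oyelaran and Chaudhari (each 800); then Bianchi and Eriksen (both 852); then Okafor, Leclerc and Salazar (each 879).
Among Marino, Oyelaran and Chaudhari, by grade: Marino and Oyelaran (General) before Chaudhari (Major General).
Among Marino and Oyelaran, by total federal service (lower first): Marino (11 years) before Oyelaran (32 years).
Bianchi and Eriksen are each General, so the next rule applies.
Among Bianchi and Eriksen, by total federal service (lower first): Bianchi (8 years) before Eriksen (17 years).
Among Okafor, Leclerc and Salazar, by grade: Okafor and Leclerc (Lieutenant General) before Salazar (Major General).
Among Okafor and Leclerc, by total federal service (lower first): Okafor (16 years) before Leclerc (34 years).
Full order: Ivanova, Marino, Oyelaran, Chaudhari, Bianchi, Eriksen, Okafor, Leclerc, Salazar.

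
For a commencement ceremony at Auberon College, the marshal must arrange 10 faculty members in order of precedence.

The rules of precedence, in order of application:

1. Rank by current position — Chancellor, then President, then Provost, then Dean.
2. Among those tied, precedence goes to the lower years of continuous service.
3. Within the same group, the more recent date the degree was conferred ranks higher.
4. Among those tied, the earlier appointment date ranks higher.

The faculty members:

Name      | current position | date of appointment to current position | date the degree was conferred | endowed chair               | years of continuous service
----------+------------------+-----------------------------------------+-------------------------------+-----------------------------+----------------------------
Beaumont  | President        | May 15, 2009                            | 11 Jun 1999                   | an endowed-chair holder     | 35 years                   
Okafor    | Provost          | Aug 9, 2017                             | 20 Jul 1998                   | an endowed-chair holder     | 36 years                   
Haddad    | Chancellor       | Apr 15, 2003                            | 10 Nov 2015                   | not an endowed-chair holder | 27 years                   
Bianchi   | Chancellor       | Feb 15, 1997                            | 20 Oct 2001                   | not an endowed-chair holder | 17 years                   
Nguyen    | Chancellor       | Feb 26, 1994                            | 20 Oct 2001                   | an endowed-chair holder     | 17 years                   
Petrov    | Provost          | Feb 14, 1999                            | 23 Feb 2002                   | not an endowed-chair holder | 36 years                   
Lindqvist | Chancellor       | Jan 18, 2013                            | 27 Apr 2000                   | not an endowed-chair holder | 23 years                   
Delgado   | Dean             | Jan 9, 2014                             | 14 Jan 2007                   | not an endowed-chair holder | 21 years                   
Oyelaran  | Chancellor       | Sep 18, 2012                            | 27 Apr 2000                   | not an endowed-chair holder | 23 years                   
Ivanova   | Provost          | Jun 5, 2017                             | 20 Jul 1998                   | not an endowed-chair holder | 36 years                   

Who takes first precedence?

Nguyen

By current position: Nguyen, Bianchi, Oyelaran, Lindqvist and Haddad (Chancellor); then Beaumont (President); then Petrov, Ivanova and Okafor (Provost); then Delgado (Dean).
Among Nguyen, Bianchi, Oyelaran, Lindqvist and Haddad, by years of continuous service (lower first): Nguyen and Bianchi (17 years) before Oyelaran and Lindqvist (23 years) before Haddad (27 years).
Nguyen and Bianchi both have date the degree was conferred 20 Oct 2001, so the next rule applies.
Among Nguyen and Bianchi, by date of appointment to current position (earlier first): Nguyen (Feb 26, 1994) before Bianchi (Feb 15, 1997).
Oyelaran and Lindqvist both have date the degree was conferred 27 Apr 2000, so the next rule applies.
Among Oyelaran and Lindqvist, by date of appointment to current position (earlier first): Oyelaran (Sep 18, 2012) before Lindqvist (Jan 18, 2013).
Petrov, Ivanova and Okafor all have years of continuous service 36 years, so the next rule applies.
Among Petrov, Ivanova and Okafor, by date the degree was conferred (later first): Petrov (23 Feb 2002) before Ivanova and Okafor (20 Jul 1998).
Among Ivanova and Okafor, by date of appointment to current position (earlier first): Ivanova (Jun 5, 2017) before Okafor (Aug 9, 2017).
Order: Nguyen, Bianchi, Oyelaran, Lindqvist, Haddad, Beaumont, Petrov, Ivanova, Okafor, Delgado.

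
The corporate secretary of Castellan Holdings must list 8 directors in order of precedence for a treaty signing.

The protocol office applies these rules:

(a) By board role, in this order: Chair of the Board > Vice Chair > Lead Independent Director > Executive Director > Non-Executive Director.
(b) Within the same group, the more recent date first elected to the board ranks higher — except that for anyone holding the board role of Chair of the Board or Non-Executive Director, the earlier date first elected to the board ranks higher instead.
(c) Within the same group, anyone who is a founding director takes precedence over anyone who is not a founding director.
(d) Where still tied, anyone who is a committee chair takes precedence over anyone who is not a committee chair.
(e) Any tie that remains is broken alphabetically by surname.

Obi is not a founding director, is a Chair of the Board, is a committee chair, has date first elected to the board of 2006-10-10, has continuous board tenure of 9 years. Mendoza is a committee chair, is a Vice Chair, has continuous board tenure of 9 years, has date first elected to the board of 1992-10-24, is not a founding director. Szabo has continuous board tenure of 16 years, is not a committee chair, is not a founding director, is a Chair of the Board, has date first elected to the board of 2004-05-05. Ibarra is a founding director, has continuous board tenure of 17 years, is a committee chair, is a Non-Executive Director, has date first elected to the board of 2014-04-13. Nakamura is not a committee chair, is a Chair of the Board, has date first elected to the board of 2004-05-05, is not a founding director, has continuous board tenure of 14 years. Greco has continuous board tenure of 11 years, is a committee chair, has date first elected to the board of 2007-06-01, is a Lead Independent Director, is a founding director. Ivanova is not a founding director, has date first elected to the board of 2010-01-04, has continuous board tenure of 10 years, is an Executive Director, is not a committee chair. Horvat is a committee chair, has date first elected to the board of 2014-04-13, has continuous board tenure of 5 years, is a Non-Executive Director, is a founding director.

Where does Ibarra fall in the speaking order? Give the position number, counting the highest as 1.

8

By board role: Nakamura, Szabo and Obi (Chair of the Board); then Mendoza (Vice Chair); then Greco (Lead Independent Director); then Ivanova (Executive Director); then Horvat and Ibarra (Non-Executive Director).
Among Nakamura, Szabo and Obi, by date first elected to the board (earlier first) (reversed rule for this group): Nakamura and Szabo (2004-05-05) before Obi (2006-10-10).
Nakamura and Szabo are each not a founding director, so the next rule applies.
Nakamura and Szabo are each not a committee chair, so the next rule applies.
Among Nakamura and Szabo, alphabetically by surname: Nakamura before Szabo.
Horvat and Ibarra both have date first elected to the board 2014-04-13, so the next rule applies.
Horvat and Ibarra are each a founding director, so the next rule applies.
Horvat and Ibarra are each a committee chair, so the next rule applies.
Among Horvat and Ibarra, alphabetically by surname: Horvat before Ibarra.
Order: Nakamura, Szabo, Obi, Mendoza, Greco, Ivanova, Horvat, Ibarra. So position 8.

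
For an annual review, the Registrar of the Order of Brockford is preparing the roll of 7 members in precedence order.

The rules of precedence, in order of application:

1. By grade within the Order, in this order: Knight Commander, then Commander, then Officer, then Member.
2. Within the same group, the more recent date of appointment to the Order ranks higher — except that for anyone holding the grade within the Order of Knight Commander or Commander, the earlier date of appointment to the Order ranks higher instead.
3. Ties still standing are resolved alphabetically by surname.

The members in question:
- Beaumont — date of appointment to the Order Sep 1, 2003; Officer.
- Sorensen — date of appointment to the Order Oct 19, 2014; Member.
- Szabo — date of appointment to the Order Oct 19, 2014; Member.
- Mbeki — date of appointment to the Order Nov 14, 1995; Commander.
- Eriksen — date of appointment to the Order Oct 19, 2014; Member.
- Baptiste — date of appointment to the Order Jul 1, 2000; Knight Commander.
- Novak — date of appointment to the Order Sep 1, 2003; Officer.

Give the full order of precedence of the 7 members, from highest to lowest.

By grade within the Order: Baptiste (Knight Commander); then Mbeki (Commander); then Beaumont and Novak (Officer); then Eriksen, Sorensen and Szabo (Member).
Beaumont and Novak both have date of appointment to the Order Sep 1, 2003, so the next rule applies.
Among Beaumont and Novak, alphabetically by surname: Beaumont before Novak.
Eriksen, Sorensen and Szabo all have date of appointment to the Order Oct 19, 2014, so the next rule applies.
Among Eriksen, Sorensen and Szabo, alphabetically by surname: Eriksen before Sorensen before Szabo.
Full order: Baptiste, Mbeki, Beaumont, Novak, Eriksen, Sorensen, Szabo.

Baptiste, Mbeki, Beaumont, Novak, Eriksen, Sorensen, Szabo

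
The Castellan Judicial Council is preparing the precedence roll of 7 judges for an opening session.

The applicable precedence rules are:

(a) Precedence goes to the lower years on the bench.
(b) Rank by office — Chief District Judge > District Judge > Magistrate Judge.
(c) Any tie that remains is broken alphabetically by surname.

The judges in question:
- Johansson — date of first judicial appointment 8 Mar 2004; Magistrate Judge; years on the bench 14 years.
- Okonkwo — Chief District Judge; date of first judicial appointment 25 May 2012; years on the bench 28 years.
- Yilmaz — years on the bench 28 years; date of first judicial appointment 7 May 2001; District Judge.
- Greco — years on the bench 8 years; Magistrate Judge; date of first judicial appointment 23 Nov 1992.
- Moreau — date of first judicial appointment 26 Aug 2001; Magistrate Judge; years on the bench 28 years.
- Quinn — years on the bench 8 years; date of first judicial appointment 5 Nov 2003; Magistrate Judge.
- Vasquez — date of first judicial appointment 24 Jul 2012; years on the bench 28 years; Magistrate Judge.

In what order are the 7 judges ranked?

By years on the bench (lower first): Greco and Quinn (both 8 years); then Johansson (14 years); then Okonkwo, Yilmaz, Moreau and Vasquez (each 28 years).
Greco and Quinn are each Magistrate Judge, so the next rule applies.
Among Greco and Quinn, alphabetically by surname: Greco before Quinn.
Among Okonkwo, Yilmaz, Moreau and Vasquez, by office: Okonkwo (Chief District Judge) before Yilmaz (District Judge) before Moreau and Vasquez (Magistrate Judge).
Among Moreau and Vasquez, alphabetically by surname: Moreau before Vasquez.
Full order: Greco, Quinn, Johansson, Okonkwo, Yilmaz, Moreau, Vasquez.

Greco, Quinn, Johansson, Okonkwo, Yilmaz, Moreau, Vasquez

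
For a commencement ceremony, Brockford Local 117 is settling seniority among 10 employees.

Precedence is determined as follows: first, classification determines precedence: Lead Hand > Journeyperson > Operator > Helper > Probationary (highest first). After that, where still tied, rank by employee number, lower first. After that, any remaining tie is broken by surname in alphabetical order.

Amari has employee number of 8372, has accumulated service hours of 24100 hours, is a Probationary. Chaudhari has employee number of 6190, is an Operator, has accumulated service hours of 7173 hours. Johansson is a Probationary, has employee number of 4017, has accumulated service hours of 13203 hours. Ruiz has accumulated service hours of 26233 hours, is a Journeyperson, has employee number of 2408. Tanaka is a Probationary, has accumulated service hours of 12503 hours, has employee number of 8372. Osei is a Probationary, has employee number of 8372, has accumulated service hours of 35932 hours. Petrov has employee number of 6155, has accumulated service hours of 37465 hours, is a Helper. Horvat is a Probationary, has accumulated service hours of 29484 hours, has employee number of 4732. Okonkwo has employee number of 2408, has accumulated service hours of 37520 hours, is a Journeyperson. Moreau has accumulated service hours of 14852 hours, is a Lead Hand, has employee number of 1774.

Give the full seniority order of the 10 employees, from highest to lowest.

By classification: Moreau (Lead Hand); then Okonkwo and Ruiz (Journeyperson); then Chaudhari (Operator); then Petrov (Helper); then Johansson, Horvat, Amari, Osei and Tanaka (Probationary).
Okonkwo and Ruiz both have employee number 2408, so the next rule applies.
Among Okonkwo and Ruiz, alphabetically by surname: Okonkwo before Ruiz.
Among Johansson, Horvat, Amari, Osei and Tanaka, by employee number (lower first): Johansson (4017) before Horvat (4732) before Amari, Osei and Tanaka (8372).
Among Amari, Osei and Tanaka, alphabetically by surname: Amari before Osei before Tanaka.
Full order: Moreau, Okonkwo, Ruiz, Chaudhari, Petrov, Johansson, Horvat, Amari, Osei, Tanaka.

Moreau, Okonkwo, Ruiz, Chaudhari, Petrov, Johansson, Horvat, Amari, Osei, Tanaka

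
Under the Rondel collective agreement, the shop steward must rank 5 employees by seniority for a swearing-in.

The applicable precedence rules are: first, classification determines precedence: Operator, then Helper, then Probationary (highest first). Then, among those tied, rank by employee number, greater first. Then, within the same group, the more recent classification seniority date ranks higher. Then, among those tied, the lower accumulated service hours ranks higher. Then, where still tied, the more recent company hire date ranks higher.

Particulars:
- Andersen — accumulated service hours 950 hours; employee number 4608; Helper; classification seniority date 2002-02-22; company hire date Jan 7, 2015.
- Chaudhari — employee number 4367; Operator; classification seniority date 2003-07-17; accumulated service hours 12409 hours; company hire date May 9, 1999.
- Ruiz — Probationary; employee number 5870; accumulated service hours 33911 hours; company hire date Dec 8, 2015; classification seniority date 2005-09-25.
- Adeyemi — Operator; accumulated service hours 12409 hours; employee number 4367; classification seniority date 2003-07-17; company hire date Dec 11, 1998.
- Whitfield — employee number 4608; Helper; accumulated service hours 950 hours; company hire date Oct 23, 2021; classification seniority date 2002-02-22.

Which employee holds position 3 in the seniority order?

By classification: Chaudhari and Adeyemi (Operator); then Whitfield and Andersen (Helper); then Ruiz (Probationary).
Chaudhari and Adeyemi both have employee number 4367, so the next rule applies.
Chaudhari and Adeyemi both have classification seniority date 2003-07-17, so the next rule applies.
Chaudhari and Adeyemi both have accumulated service hours 12409 hours, so the next rule applies.
Among Chaudhari and Adeyemi, by company hire date (later first): Chaudhari (May 9, 1999) before Adeyemi (Dec 11, 1998).
Whitfield and Andersen both have employee number 4608, so the next rule applies.
Whitfield and Andersen both have classification seniority date 2002-02-22, so the next rule applies.
Whitfield and Andersen both have accumulated service hours 950 hours, so the next rule applies.
Among Whitfield and Andersen, by company hire date (later first): Whitfield (Oct 23, 2021) before Andersen (Jan 7, 2015).
Order: Chaudhari, Adeyemi, Whitfield, Andersen, Ruiz.

Whitfield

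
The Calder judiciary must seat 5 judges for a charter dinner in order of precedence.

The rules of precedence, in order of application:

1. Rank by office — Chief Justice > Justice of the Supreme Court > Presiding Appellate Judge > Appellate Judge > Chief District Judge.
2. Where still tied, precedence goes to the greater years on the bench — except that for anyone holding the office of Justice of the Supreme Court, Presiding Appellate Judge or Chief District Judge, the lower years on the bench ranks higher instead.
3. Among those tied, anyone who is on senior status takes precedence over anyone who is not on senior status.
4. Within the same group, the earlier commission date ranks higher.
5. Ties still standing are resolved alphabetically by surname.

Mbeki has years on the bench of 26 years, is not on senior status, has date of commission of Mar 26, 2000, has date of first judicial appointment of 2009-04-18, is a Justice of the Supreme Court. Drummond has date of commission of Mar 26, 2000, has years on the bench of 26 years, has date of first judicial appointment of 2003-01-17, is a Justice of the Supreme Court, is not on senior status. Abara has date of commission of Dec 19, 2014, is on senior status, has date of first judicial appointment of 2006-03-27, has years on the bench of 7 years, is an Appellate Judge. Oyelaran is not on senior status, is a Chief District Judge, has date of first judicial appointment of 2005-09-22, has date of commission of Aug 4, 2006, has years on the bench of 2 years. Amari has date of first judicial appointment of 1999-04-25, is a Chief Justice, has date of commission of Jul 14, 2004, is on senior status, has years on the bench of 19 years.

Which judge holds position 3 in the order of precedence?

By office: Amari (Chief Justice); then Drummond and Mbeki (Justice of the Supreme Court); then Abara (Appellate Judge); then Oyelaran (Chief District Judge).
Drummond and Mbeki both have years on the bench 26 years, so the next rule applies.
Drummond and Mbeki are each not on senior status, so the next rule applies.
Drummond and Mbeki both have date of commission Mar 26, 2000, so the next rule applies.
Among Drummond and Mbeki, alphabetically by surname: Drummond before Mbeki.
Order: Amari, Drummond, Mbeki, Abara, Oyelaran.

Mbeki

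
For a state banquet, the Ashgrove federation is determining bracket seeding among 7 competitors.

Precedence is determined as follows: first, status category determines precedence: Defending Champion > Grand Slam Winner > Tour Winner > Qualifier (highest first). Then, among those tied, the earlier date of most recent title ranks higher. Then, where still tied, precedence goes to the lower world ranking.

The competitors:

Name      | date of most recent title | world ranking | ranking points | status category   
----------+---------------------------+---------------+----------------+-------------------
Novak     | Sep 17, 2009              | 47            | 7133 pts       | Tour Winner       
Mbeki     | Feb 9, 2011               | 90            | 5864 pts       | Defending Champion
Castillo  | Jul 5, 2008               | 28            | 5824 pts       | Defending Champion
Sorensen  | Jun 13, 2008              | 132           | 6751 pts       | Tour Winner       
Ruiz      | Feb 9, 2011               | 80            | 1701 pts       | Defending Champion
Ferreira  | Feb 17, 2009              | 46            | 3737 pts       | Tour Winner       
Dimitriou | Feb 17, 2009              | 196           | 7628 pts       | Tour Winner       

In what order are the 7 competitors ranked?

Castillo, Ruiz, Mbeki, Sorensen, Ferreira, Dimitriou, Novak

By status category: Castillo, Ruiz and Mbeki (Defending Champion); then Sorensen, Ferreira, Dimitriou and Novak (Tour Winner).
Among Castillo, Ruiz and Mbeki, by date of most recent title (earlier first): Castillo (Jul 5, 2008) before Ruiz and Mbeki (Feb 9, 2011).
Among Ruiz and Mbeki, by world ranking (lower first): Ruiz (80) before Mbeki (90).
Among Sorensen, Ferreira, Dimitriou and Novak, by date of most recent title (earlier first): Sorensen (Jun 13, 2008) before Ferreira and Dimitriou (Feb 17, 2009) before Novak (Sep 17, 2009).
Among Ferreira and Dimitriou, by world ranking (lower first): Ferreira (46) before Dimitriou (196).
Full order: Castillo, Ruiz, Mbeki, Sorensen, Ferreira, Dimitriou, Novak.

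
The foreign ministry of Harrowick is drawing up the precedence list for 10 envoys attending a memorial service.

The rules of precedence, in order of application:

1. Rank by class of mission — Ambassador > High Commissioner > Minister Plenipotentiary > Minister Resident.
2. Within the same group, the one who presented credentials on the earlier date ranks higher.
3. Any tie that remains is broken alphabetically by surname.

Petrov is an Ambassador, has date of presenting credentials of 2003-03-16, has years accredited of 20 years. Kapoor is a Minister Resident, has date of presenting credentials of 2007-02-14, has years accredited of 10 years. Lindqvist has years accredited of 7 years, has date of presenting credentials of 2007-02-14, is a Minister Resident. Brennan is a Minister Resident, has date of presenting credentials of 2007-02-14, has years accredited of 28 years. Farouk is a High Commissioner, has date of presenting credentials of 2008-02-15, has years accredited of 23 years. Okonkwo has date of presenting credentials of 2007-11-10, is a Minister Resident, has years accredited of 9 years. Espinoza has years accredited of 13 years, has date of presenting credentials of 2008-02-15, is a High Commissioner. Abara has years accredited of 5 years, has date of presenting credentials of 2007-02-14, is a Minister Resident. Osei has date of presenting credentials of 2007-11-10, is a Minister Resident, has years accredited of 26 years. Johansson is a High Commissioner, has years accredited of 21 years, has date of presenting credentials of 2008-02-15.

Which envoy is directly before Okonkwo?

Lindqvist

By class of mission: Petrov (Ambassador); then Espinoza, Farouk and Johansson (High Commissioner); then Abara, Brennan, Kapoor, Lindqvist, Okonkwo and Osei (Minister Resident).
Espinoza, Farouk and Johansson all have date of presenting credentials 2008-02-15, so the next rule applies.
Among Espinoza, Farouk and Johansson, alphabetically by surname: Espinoza before Farouk before Johansson.
Among Abara, Brennan, Kapoor, Lindqvist, Okonkwo and Osei, by date of presenting credentials (earlier first): Abara, Brennan, Kapoor and Lindqvist (2007-02-14) before Okonkwo and Osei (2007-11-10).
Among Abara, Brennan, Kapoor and Lindqvist, alphabetically by surname: Abara before Brennan before Kapoor before Lindqvist.
Among Okonkwo and Osei, alphabetically by surname: Okonkwo before Osei.
Order: Petrov, Espinoza, Farouk, Johansson, Abara, Brennan, Kapoor, Lindqvist, Okonkwo, Osei.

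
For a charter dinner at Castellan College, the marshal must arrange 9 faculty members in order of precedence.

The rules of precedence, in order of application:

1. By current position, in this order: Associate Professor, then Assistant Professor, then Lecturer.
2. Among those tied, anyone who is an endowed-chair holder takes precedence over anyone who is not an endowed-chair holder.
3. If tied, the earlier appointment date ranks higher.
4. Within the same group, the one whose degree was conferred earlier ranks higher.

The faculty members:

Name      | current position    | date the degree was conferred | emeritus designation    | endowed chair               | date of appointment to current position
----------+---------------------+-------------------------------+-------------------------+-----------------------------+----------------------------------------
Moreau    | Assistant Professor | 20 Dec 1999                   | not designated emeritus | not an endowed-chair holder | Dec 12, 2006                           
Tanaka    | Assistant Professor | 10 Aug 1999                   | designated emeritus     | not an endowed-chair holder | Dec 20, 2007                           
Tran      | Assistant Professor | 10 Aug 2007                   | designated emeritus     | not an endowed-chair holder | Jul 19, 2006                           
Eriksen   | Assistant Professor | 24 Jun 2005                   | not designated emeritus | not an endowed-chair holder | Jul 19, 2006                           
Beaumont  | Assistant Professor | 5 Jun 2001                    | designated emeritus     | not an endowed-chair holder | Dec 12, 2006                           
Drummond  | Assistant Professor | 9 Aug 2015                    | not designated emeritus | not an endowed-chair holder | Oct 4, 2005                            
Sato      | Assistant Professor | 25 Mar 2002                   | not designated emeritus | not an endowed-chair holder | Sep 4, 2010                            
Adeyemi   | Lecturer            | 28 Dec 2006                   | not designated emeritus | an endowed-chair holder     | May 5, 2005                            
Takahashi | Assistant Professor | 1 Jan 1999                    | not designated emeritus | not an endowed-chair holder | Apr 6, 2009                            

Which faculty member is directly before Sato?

Takahashi

By current position: Drummond, Eriksen, Tran, Moreau, Beaumont, Tanaka, Takahashi and Sato (Assistant Professor); then Adeyemi (Lecturer).
Drummond, Eriksen, Tran, Moreau, Beaumont, Tanaka, Takahashi and Sato are each not an endowed-chair holder, so the next rule applies.
Among Drummond, Eriksen, Tran, Moreau, Beaumont, Tanaka, Takahashi and Sato, by date of appointment to current position (earlier first): Drummond (Oct 4, 2005) before Eriksen and Tran (Jul 19, 2006) before Moreau and Beaumont (Dec 12, 2006) before Tanaka (Dec 20, 2007) before Takahashi (Apr 6, 2009) before Sato (Sep 4, 2010).
Among Eriksen and Tran, by date the degree was conferred (earlier first): Eriksen (24 Jun 2005) before Tran (10 Aug 2007).
Among Moreau and Beaumont, by date the degree was conferred (earlier first): Moreau (20 Dec 1999) before Beaumont (5 Jun 2001).
Order: Drummond, Eriksen, Tran, Moreau, Beaumont, Tanaka, Takahashi, Sato, Adeyemi.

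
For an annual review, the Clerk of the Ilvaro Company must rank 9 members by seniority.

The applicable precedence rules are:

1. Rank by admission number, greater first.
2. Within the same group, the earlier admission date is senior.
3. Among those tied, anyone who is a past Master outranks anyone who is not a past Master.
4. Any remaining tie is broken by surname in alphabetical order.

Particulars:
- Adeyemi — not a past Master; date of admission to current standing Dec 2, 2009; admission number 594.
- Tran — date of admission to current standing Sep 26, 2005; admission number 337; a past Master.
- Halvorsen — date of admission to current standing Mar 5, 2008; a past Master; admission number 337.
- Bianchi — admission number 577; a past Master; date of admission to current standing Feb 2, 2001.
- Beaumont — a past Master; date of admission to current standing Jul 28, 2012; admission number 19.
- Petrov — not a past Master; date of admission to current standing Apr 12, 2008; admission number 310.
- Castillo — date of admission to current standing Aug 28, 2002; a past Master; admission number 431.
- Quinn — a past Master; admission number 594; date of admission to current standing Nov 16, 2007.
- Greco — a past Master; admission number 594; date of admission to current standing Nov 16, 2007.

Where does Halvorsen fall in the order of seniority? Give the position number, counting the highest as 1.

By admission number (higher first): Greco, Quinn and Adeyemi (each 594); then Bianchi (577); then Castillo (431); then Tran and Halvorsen (both 337); then Petrov (310); then Beaumont (19).
Among Greco, Quinn and Adeyemi, by date of admission to current standing (earlier first): Greco and Quinn (Nov 16, 2007) before Adeyemi (Dec 2, 2009).
Greco and Quinn are each a past Master, so the next rule applies.
Among Greco and Quinn, alphabetically by surname: Greco before Quinn.
Among Tran and Halvorsen, by date of admission to current standing (earlier first): Tran (Sep 26, 2005) before Halvorsen (Mar 5, 2008).
Order: Greco, Quinn, Adeyemi, Bianchi, Castillo, Tran, Halvorsen, Petrov, Beaumont. So position 7.

7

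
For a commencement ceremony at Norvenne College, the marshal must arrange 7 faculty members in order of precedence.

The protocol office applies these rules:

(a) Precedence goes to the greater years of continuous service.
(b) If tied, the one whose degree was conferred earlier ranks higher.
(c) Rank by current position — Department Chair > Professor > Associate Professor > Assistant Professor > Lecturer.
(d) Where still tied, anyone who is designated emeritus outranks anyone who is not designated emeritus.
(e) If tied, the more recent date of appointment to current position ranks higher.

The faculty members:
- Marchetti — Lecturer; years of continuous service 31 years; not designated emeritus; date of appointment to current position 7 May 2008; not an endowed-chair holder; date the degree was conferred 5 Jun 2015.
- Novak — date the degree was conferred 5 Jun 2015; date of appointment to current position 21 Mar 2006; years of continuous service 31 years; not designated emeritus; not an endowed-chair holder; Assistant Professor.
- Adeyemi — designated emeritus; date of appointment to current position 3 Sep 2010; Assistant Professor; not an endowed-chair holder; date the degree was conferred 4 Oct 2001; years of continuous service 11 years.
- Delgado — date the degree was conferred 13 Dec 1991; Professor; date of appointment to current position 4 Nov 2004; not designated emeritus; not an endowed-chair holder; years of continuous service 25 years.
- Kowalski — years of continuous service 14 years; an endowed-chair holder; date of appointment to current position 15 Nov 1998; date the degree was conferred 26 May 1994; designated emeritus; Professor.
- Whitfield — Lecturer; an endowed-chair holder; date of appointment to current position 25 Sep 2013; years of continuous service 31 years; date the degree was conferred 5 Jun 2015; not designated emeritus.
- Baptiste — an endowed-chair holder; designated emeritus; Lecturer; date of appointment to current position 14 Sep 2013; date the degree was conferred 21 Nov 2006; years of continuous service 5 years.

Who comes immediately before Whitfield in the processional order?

Novak

By years of continuous service (higher first): Novak, Whitfield and Marchetti (each 31 years); then Delgado (25 years); then Kowalski (14 years); then Adeyemi (11 years); then Baptiste (5 years).
Novak, Whitfield and Marchetti all have date the degree was conferred 5 Jun 2015, so the next rule applies.
Among Novak, Whitfield and Marchetti, by current position: Novak (Assistant Professor) before Whitfield and Marchetti (Lecturer).
Whitfield and Marchetti are each not designated emeritus, so the next rule applies.
Among Whitfield and Marchetti, by date of appointment to current position (later first): Whitfield (25 Sep 2013) before Marchetti (7 May 2008).
Order: Novak, Whitfield, Marchetti, Delgado, Kowalski, Adeyemi, Baptiste.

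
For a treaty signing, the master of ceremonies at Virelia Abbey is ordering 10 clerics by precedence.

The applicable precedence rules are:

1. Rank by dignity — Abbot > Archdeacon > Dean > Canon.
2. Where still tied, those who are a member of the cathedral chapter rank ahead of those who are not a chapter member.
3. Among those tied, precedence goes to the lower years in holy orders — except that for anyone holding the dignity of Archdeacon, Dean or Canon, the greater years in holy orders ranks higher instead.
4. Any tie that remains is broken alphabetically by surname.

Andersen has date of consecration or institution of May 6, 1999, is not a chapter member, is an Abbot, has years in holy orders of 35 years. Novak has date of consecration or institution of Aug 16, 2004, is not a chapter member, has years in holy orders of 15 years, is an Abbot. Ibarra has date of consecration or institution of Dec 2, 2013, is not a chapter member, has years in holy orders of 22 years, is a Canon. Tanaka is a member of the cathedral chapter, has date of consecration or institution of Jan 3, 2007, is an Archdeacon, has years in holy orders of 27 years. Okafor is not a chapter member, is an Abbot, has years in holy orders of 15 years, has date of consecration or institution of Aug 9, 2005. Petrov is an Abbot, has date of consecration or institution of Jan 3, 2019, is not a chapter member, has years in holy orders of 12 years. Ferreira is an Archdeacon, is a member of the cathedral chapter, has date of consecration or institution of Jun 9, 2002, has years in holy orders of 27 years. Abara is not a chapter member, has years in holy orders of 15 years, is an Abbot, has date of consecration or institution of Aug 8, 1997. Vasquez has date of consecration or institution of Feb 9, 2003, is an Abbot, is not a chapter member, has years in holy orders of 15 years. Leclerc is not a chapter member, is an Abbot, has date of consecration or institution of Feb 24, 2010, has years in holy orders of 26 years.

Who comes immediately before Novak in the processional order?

By dignity: Petrov, Abara, Novak, Okafor, Vasquez, Leclerc and Andersen (Abbot); then Ferreira and Tanaka (Archdeacon); then Ibarra (Canon).
Petrov, Abara, Novak, Okafor, Vasquez, Leclerc and Andersen are each not a chapter member, so the next rule applies.
Among Petrov, Abara, Novak, Okafor, Vasquez, Leclerc and Andersen, by years in holy orders (lower first): Petrov (12 years) before Abara, Novak, Okafor and Vasquez (15 years) before Leclerc (26 years) before Andersen (35 years).
Among Abara, Novak, Okafor and Vasquez, alphabetically by surname: Abara before Novak before Okafor before Vasquez.
Ferreira and Tanaka are each a member of the cathedral chapter, so the next rule applies.
Ferreira and Tanaka both have years in holy orders 27 years, so the next rule applies.
Among Ferreira and Tanaka, alphabetically by surname: Ferreira before Tanaka.
Order: Petrov, Abara, Novak, Okafor, Vasquez, Leclerc, Andersen, Ferreira, Tanaka, Ibarra.

Abara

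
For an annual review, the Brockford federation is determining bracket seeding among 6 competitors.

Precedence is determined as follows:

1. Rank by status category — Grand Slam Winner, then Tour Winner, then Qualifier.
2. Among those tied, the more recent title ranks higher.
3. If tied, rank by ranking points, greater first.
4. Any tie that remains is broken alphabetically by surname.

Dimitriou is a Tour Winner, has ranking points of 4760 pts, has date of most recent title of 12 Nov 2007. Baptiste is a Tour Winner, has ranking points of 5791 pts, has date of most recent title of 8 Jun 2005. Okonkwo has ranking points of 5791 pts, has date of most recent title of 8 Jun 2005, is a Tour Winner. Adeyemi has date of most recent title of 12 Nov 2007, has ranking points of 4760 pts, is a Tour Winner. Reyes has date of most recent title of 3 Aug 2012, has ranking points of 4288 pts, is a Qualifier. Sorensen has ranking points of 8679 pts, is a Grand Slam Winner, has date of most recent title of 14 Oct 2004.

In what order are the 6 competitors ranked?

By status category: Sorensen (Grand Slam Winner); then Adeyemi, Dimitriou, Baptiste and Okonkwo (Tour Winner); then Reyes (Qualifier).
Among Adeyemi, Dimitriou, Baptiste and Okonkwo, by date of most recent title (later first): Adeyemi and Dimitriou (12 Nov 2007) before Baptiste and Okonkwo (8 Jun 2005).
Adeyemi and Dimitriou both have ranking points 4760 pts, so the next rule applies.
Among Adeyemi and Dimitriou, alphabetically by surname: Adeyemi before Dimitriou.
Baptiste and Okonkwo both have ranking points 5791 pts, so the next rule applies.
Among Baptiste and Okonkwo, alphabetically by surname: Baptiste before Okonkwo.
Full order: Sorensen, Adeyemi, Dimitriou, Baptiste, Okonkwo, Reyes.

Sorensen, Adeyemi, Dimitriou, Baptiste, Okonkwo, Reyes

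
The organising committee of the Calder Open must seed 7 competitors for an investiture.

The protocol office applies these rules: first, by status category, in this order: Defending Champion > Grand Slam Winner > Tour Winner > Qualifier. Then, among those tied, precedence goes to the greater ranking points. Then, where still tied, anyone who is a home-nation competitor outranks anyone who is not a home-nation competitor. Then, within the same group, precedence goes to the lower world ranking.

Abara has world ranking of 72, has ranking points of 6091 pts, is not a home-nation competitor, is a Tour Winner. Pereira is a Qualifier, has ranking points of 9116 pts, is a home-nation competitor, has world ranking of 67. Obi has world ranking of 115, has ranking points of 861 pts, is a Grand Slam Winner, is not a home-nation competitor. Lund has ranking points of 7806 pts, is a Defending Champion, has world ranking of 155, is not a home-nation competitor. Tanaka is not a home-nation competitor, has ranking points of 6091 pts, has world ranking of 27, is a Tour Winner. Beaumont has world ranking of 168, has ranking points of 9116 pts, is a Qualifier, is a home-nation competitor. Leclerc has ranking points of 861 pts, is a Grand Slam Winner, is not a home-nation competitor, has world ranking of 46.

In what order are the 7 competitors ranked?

By status category: Lund (Defending Champion); then Leclerc and Obi (Grand Slam Winner); then Tanaka and Abara (Tour Winner); then Pereira and Beaumont (Qualifier).
Leclerc and Obi both have ranking points 861 pts, so the next rule applies.
Leclerc and Obi are each not a home-nation competitor, so the next rule applies.
Among Leclerc and Obi, by world ranking (lower first): Leclerc (46) before Obi (115).
Tanaka and Abara both have ranking points 6091 pts, so the next rule applies.
Tanaka and Abara are each not a home-nation competitor, so the next rule applies.
Among Tanaka and Abara, by world ranking (lower first): Tanaka (27) before Abara (72).
Pereira and Beaumont both have ranking points 9116 pts, so the next rule applies.
Pereira and Beaumont are each a home-nation competitor, so the next rule applies.
Among Pereira and Beaumont, by world ranking (lower first): Pereira (67) before Beaumont (168).
Full order: Lund, Leclerc, Obi, Tanaka, Abara, Pereira, Beaumont.

Lund, Leclerc, Obi, Tanaka, Abara, Pereira, Beaumont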